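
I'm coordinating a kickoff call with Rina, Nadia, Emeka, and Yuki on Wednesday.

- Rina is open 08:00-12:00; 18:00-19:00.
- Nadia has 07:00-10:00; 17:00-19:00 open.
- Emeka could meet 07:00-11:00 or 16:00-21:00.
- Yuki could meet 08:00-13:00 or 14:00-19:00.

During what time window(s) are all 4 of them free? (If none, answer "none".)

08:00-10:00, 18:00-19:00

Rina ∩ Nadia: 08:00-10:00, 18:00-19:00.
Rina ∩ Nadia ∩ Emeka: 08:00-10:00, 18:00-19:00.
Rina ∩ Nadia ∩ Emeka ∩ Yuki: 08:00-10:00, 18:00-19:00.
So the common availability across everyone is 08:00-10:00, 18:00-19:00.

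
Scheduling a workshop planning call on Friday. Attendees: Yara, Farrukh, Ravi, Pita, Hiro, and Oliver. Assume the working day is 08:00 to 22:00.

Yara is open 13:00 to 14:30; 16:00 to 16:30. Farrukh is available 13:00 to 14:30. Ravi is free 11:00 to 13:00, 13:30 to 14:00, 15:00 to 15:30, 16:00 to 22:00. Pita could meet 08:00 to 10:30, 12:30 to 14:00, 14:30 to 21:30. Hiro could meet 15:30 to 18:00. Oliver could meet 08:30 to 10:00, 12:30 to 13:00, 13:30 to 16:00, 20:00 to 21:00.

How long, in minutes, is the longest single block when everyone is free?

0

Yara ∩ Farrukh: 13:00-14:30.
Yara ∩ Farrukh ∩ Ravi: 13:30-14:00.
Yara ∩ Farrukh ∩ Ravi ∩ Pita: 13:30-14:00.
Yara ∩ Farrukh ∩ Ravi ∩ Pita ∩ Hiro: ∅.
Yara ∩ Farrukh ∩ Ravi ∩ Pita ∩ Hiro ∩ Oliver: ∅.
There is no time when everyone is free.
No common window exists, so the longest block is 0 minutes.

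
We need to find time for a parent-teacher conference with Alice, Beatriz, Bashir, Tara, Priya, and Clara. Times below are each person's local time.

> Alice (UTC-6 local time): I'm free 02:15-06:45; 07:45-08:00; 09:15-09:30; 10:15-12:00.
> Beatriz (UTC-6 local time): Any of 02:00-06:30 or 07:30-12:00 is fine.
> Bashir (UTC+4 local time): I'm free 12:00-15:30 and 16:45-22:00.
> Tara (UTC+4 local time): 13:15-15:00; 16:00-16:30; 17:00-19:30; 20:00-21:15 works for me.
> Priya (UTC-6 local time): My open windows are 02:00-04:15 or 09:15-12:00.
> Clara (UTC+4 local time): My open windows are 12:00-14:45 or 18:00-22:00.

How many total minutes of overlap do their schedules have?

135

Alice in UTC: 08:15-12:45, 13:45-14:00, 15:15-15:30, 16:15-18:00 (add 6h to convert from UTC-6).
Beatriz in UTC: 08:00-12:30, 13:30-18:00 (add 6h to convert from UTC-6).
Bashir in UTC: 08:00-11:30, 12:45-18:00 (subtract 4h to convert from UTC+4).
Tara in UTC: 09:15-11:00, 12:00-12:30, 13:00-15:30, 16:00-17:15 (subtract 4h to convert from UTC+4).
Priya in UTC: 08:00-10:15, 15:15-18:00 (add 6h to convert from UTC-6).
Clara in UTC: 08:00-10:45, 14:00-18:00 (subtract 4h to convert from UTC+4).
Alice ∩ Beatriz: 08:15-12:30, 13:45-14:00, 15:15-15:30, 16:15-18:00.
Alice ∩ Beatriz ∩ Bashir: 08:15-11:30, 13:45-14:00, 15:15-15:30, 16:15-18:00.
Alice ∩ Beatriz ∩ Bashir ∩ Tara: 09:15-11:00, 13:45-14:00, 15:15-15:30, 16:15-17:15.
Alice ∩ Beatriz ∩ Bashir ∩ Tara ∩ Priya: 09:15-10:15, 15:15-15:30, 16:15-17:15.
Alice ∩ Beatriz ∩ Bashir ∩ Tara ∩ Priya ∩ Clara: 09:15-10:15, 15:15-15:30, 16:15-17:15.
Those are the intersection windows.
Summing the common windows: 60 + 15 + 60 = 135 minutes.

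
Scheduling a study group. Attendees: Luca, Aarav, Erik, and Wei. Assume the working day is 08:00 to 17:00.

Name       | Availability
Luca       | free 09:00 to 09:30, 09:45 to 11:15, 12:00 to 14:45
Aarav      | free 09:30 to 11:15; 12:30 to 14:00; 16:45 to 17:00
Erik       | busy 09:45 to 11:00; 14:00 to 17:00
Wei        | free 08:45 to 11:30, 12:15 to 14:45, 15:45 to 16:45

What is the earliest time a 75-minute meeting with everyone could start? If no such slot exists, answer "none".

Luca free: 09:00-09:30, 09:45-11:15, 12:00-14:45.
Aarav free: 09:30-11:15, 12:30-14:00, 16:45-17:00.
Erik free: 08:00-09:45, 11:00-14:00 (invert busy blocks within the working day).
Wei free: 08:45-11:30, 12:15-14:45, 15:45-16:45.
Luca ∩ Aarav: 09:45-11:15, 12:30-14:00.
Luca ∩ Aarav ∩ Erik: 11:00-11:15, 12:30-14:00.
Luca ∩ Aarav ∩ Erik ∩ Wei: 11:00-11:15, 12:30-14:00.
The first common window of at least 75 minutes is 12:30-14:00, so the earliest start is 12:30.

12:30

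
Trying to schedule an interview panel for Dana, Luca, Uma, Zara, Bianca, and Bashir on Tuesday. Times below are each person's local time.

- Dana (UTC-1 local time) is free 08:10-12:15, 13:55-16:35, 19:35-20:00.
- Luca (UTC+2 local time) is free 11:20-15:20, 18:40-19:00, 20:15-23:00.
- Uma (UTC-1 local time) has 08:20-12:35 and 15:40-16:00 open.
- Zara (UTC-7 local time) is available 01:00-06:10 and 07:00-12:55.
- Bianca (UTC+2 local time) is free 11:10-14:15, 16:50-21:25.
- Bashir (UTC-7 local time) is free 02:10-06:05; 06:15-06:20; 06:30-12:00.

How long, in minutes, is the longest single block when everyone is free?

175

Dana in UTC: 09:10-13:15, 14:55-17:35, 20:35-21:00 (add 1h to convert from UTC-1).
Luca in UTC: 09:20-13:20, 16:40-17:00, 18:15-21:00 (subtract 2h to convert from UTC+2).
Uma in UTC: 09:20-13:35, 16:40-17:00 (add 1h to convert from UTC-1).
Zara in UTC: 08:00-13:10, 14:00-19:55 (add 7h to convert from UTC-7).
Bianca in UTC: 09:10-12:15, 14:50-19:25 (subtract 2h to convert from UTC+2).
Bashir in UTC: 09:10-13:05, 13:15-13:20, 13:30-19:00 (add 7h to convert from UTC-7).
Dana ∩ Luca: 09:20-13:15, 16:40-17:00, 20:35-21:00.
Dana ∩ Luca ∩ Uma: 09:20-13:15, 16:40-17:00.
Dana ∩ Luca ∩ Uma ∩ Zara: 09:20-13:10, 16:40-17:00.
Dana ∩ Luca ∩ Uma ∩ Zara ∩ Bianca: 09:20-12:15, 16:40-17:00.
Dana ∩ Luca ∩ Uma ∩ Zara ∩ Bianca ∩ Bashir: 09:20-12:15, 16:40-17:00.
The longest is 09:20-12:15 at 175 minutes.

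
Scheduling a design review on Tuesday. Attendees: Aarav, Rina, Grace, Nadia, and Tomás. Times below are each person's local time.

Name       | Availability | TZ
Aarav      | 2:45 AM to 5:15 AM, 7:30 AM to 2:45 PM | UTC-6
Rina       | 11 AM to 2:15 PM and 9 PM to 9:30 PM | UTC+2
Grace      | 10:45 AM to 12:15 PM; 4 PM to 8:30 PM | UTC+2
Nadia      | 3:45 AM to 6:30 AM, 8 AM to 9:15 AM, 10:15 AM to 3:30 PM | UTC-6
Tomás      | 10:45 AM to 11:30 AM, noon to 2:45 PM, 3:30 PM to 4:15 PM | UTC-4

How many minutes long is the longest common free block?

Aarav in UTC: 08:45-11:15, 13:30-20:45 (add 6h to convert from UTC-6).
Rina in UTC: 09:00-12:15, 19:00-19:30 (subtract 2h to convert from UTC+2).
Grace in UTC: 08:45-10:15, 14:00-18:30 (subtract 2h to convert from UTC+2).
Nadia in UTC: 09:45-12:30, 14:00-15:15, 16:15-21:30 (add 6h to convert from UTC-6).
Tomás in UTC: 14:45-15:30, 16:00-18:45, 19:30-20:15 (add 4h to convert from UTC-4).
Aarav ∩ Rina: 09:00-11:15, 19:00-19:30.
Aarav ∩ Rina ∩ Grace: 09:00-10:15.
Aarav ∩ Rina ∩ Grace ∩ Nadia: 09:45-10:15.
Aarav ∩ Rina ∩ Grace ∩ Nadia ∩ Tomás: ∅.
There is no time when everyone is free.
No common window exists, so the longest block is 0 minutes.

0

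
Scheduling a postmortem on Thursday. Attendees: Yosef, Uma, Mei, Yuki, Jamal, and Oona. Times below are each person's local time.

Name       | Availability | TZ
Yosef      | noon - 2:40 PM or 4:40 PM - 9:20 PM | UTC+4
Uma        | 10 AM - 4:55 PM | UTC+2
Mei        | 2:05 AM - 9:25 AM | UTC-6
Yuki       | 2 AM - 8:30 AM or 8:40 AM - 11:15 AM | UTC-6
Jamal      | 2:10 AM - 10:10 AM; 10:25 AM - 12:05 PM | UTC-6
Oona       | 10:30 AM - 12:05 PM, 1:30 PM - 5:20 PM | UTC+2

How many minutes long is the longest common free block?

110

Yosef in UTC: 08:00-10:40, 12:40-17:20 (subtract 4h to convert from UTC+4).
Uma in UTC: 08:00-14:55 (subtract 2h to convert from UTC+2).
Mei in UTC: 08:05-15:25 (add 6h to convert from UTC-6).
Yuki in UTC: 08:00-14:30, 14:40-17:15 (add 6h to convert from UTC-6).
Jamal in UTC: 08:10-16:10, 16:25-18:05 (add 6h to convert from UTC-6).
Oona in UTC: 08:30-10:05, 11:30-15:20 (subtract 2h to convert from UTC+2).
Yosef ∩ Uma: 08:00-10:40, 12:40-14:55.
Yosef ∩ Uma ∩ Mei: 08:05-10:40, 12:40-14:55.
Yosef ∩ Uma ∩ Mei ∩ Yuki: 08:05-10:40, 12:40-14:30, 14:40-14:55.
Yosef ∩ Uma ∩ Mei ∩ Yuki ∩ Jamal: 08:10-10:40, 12:40-14:30, 14:40-14:55.
Yosef ∩ Uma ∩ Mei ∩ Yuki ∩ Jamal ∩ Oona: 08:30-10:05, 12:40-14:30, 14:40-14:55.
The longest is 12:40-14:30 at 110 minutes.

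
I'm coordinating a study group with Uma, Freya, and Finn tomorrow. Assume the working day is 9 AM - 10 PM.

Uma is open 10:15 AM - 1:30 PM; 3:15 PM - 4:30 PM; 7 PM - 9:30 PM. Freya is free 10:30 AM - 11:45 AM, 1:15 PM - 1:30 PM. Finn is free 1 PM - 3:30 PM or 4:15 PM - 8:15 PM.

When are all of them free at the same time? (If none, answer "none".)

13:15-13:30

Uma ∩ Freya: 10:30-11:45, 13:15-13:30.
Uma ∩ Freya ∩ Finn: 13:15-13:30.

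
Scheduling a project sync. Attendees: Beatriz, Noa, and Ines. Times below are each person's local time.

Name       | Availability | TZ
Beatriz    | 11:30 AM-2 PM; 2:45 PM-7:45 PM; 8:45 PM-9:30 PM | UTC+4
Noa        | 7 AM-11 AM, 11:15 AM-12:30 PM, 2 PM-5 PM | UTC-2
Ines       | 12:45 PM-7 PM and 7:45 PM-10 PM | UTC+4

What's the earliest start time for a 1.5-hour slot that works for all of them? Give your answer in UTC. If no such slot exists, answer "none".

Beatriz in UTC: 07:30-10:00, 10:45-15:45, 16:45-17:30 (subtract 4h to convert from UTC+4).
Noa in UTC: 09:00-13:00, 13:15-14:30, 16:00-19:00 (add 2h to convert from UTC-2).
Ines in UTC: 08:45-15:00, 15:45-18:00 (subtract 4h to convert from UTC+4).
Beatriz ∩ Noa: 09:00-10:00, 10:45-13:00, 13:15-14:30, 16:45-17:30.
Beatriz ∩ Noa ∩ Ines: 09:00-10:00, 10:45-13:00, 13:15-14:30, 16:45-17:30.
The first common window of at least 90 minutes is 10:45-13:00, so the earliest start is 10:45.

10:45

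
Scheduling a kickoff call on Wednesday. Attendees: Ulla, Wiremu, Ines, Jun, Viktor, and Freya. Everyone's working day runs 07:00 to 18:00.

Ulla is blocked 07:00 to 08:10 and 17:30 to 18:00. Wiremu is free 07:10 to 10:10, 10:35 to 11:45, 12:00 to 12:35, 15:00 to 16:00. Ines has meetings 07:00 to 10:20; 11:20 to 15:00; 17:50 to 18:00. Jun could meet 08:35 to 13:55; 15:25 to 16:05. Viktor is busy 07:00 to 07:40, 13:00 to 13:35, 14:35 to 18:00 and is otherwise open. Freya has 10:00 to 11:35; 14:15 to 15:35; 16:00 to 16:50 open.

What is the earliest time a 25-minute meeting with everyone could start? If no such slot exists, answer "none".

Ulla free: 08:10-17:30 (invert busy blocks within the working day).
Wiremu free: 07:10-10:10, 10:35-11:45, 12:00-12:35, 15:00-16:00.
Ines free: 10:20-11:20, 15:00-17:50 (invert busy blocks within the working day).
Jun free: 08:35-13:55, 15:25-16:05.
Viktor free: 07:40-13:00, 13:35-14:35 (invert busy blocks within the working day).
Freya free: 10:00-11:35, 14:15-15:35, 16:00-16:50.
Ulla ∩ Wiremu: 08:10-10:10, 10:35-11:45, 12:00-12:35, 15:00-16:00.
Ulla ∩ Wiremu ∩ Ines: 10:35-11:20, 15:00-16:00.
Ulla ∩ Wiremu ∩ Ines ∩ Jun: 10:35-11:20, 15:25-16:00.
Ulla ∩ Wiremu ∩ Ines ∩ Jun ∩ Viktor: 10:35-11:20.
Ulla ∩ Wiremu ∩ Ines ∩ Jun ∩ Viktor ∩ Freya: 10:35-11:20.
The first common window of at least 25 minutes is 10:35-11:20, so the earliest start is 10:35.

10:35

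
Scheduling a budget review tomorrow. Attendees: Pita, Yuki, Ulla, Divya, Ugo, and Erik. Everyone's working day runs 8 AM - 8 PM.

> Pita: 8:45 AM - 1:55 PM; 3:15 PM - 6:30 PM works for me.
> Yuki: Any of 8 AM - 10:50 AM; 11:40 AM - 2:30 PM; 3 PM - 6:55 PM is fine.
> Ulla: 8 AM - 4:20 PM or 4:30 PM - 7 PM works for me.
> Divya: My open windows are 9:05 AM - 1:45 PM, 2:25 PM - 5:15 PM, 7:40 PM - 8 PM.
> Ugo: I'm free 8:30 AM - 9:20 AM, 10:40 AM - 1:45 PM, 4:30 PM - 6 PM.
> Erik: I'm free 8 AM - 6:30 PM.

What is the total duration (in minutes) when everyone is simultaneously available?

Pita ∩ Yuki: 08:45-10:50, 11:40-13:55, 15:15-18:30.
Pita ∩ Yuki ∩ Ulla: 08:45-10:50, 11:40-13:55, 15:15-16:20, 16:30-18:30.
Pita ∩ Yuki ∩ Ulla ∩ Divya: 09:05-10:50, 11:40-13:45, 15:15-16:20, 16:30-17:15.
Pita ∩ Yuki ∩ Ulla ∩ Divya ∩ Ugo: 09:05-09:20, 10:40-10:50, 11:40-13:45, 16:30-17:15.
Pita ∩ Yuki ∩ Ulla ∩ Divya ∩ Ugo ∩ Erik: 09:05-09:20, 10:40-10:50, 11:40-13:45, 16:30-17:15.
Summing the common windows: 15 + 10 + 125 + 45 = 195 minutes.

195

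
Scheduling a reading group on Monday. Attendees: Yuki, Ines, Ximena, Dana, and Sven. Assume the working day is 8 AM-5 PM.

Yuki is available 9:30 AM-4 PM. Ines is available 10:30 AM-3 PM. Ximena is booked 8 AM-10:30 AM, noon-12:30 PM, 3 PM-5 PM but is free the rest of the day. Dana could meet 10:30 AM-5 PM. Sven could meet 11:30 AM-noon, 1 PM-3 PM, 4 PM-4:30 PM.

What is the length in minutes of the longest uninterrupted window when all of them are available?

120

Yuki free: 09:30-16:00.
Ines free: 10:30-15:00.
Ximena free: 10:30-12:00, 12:30-15:00 (invert busy blocks within the working day).
Dana free: 10:30-17:00.
Sven free: 11:30-12:00, 13:00-15:00, 16:00-16:30.
Yuki ∩ Ines: 10:30-15:00.
Yuki ∩ Ines ∩ Ximena: 10:30-12:00, 12:30-15:00.
Yuki ∩ Ines ∩ Ximena ∩ Dana: 10:30-12:00, 12:30-15:00.
Yuki ∩ Ines ∩ Ximena ∩ Dana ∩ Sven: 11:30-12:00, 13:00-15:00.
So the common availability across everyone is 11:30-12:00, 13:00-15:00.
The longest is 13:00-15:00 at 120 minutes.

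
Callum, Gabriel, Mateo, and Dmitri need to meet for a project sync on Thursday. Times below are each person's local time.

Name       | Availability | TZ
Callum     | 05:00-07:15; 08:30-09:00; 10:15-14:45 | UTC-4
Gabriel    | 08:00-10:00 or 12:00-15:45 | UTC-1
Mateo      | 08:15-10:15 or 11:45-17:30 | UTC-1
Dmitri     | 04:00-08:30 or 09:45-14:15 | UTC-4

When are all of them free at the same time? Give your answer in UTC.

09:15-11:00, 14:15-16:45

Callum in UTC: 09:00-11:15, 12:30-13:00, 14:15-18:45 (add 4h to convert from UTC-4).
Gabriel in UTC: 09:00-11:00, 13:00-16:45 (add 1h to convert from UTC-1).
Mateo in UTC: 09:15-11:15, 12:45-18:30 (add 1h to convert from UTC-1).
Dmitri in UTC: 08:00-12:30, 13:45-18:15 (add 4h to convert from UTC-4).
Callum ∩ Gabriel: 09:00-11:00, 14:15-16:45.
Callum ∩ Gabriel ∩ Mateo: 09:15-11:00, 14:15-16:45.
Callum ∩ Gabriel ∩ Mateo ∩ Dmitri: 09:15-11:00, 14:15-16:45.
So the common availability across everyone is 09:15-11:00, 14:15-16:45.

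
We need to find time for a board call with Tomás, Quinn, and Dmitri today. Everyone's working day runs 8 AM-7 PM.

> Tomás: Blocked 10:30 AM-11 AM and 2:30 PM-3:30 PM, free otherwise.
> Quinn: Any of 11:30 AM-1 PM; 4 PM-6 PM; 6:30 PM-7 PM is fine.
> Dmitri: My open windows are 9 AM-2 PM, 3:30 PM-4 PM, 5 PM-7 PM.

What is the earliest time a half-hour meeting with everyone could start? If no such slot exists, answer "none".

Tomás free: 08:00-10:30, 11:00-14:30, 15:30-19:00 (invert busy blocks within the working day).
Quinn free: 11:30-13:00, 16:00-18:00, 18:30-19:00.
Dmitri free: 09:00-14:00, 15:30-16:00, 17:00-19:00.
Tomás ∩ Quinn: 11:30-13:00, 16:00-18:00, 18:30-19:00.
Tomás ∩ Quinn ∩ Dmitri: 11:30-13:00, 17:00-18:00, 18:30-19:00.
Those are the intersection windows.
The first common window of at least 30 minutes is 11:30-13:00, so the earliest start is 11:30.

11:30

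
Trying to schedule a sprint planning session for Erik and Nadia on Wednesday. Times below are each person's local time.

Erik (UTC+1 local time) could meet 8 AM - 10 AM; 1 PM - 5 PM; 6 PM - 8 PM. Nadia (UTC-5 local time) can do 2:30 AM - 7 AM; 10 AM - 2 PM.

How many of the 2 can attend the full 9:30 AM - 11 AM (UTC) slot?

1

Erik in UTC: 07:00-09:00, 12:00-16:00, 17:00-19:00 (subtract 1h to convert from UTC+1).
Nadia in UTC: 07:30-12:00, 15:00-19:00 (add 5h to convert from UTC-5).
Nadia can make the full 09:30-11:00 slot — that's 1.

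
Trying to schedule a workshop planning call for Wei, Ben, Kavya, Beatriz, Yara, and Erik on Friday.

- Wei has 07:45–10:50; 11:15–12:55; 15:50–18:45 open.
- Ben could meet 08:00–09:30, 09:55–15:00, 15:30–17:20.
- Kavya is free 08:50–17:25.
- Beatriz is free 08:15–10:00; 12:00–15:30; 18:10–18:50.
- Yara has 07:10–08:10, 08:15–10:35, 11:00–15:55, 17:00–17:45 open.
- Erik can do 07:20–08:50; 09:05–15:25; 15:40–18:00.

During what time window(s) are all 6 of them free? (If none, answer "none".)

Wei ∩ Ben: 08:00-09:30, 09:55-10:50, 11:15-12:55, 15:50-17:20.
Wei ∩ Ben ∩ Kavya: 08:50-09:30, 09:55-10:50, 11:15-12:55, 15:50-17:20.
Wei ∩ Ben ∩ Kavya ∩ Beatriz: 08:50-09:30, 09:55-10:00, 12:00-12:55.
Wei ∩ Ben ∩ Kavya ∩ Beatriz ∩ Yara: 08:50-09:30, 09:55-10:00, 12:00-12:55.
Wei ∩ Ben ∩ Kavya ∩ Beatriz ∩ Yara ∩ Erik: 09:05-09:30, 09:55-10:00, 12:00-12:55.

09:05-09:30, 09:55-10:00, 12:00-12:55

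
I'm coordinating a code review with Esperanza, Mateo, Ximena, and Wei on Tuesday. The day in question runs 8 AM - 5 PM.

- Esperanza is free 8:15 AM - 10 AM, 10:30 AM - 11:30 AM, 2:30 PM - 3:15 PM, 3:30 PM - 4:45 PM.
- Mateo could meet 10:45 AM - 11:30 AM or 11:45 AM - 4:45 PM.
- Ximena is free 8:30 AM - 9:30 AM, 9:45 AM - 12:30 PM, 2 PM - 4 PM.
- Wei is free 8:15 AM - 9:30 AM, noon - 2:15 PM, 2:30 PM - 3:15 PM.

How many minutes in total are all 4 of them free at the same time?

45

Esperanza ∩ Mateo: 10:45-11:30, 14:30-15:15, 15:30-16:45.
Esperanza ∩ Mateo ∩ Ximena: 10:45-11:30, 14:30-15:15, 15:30-16:00.
Esperanza ∩ Mateo ∩ Ximena ∩ Wei: 14:30-15:15.
So the common availability across everyone is 14:30-15:15.
That's a single block of 45 minutes.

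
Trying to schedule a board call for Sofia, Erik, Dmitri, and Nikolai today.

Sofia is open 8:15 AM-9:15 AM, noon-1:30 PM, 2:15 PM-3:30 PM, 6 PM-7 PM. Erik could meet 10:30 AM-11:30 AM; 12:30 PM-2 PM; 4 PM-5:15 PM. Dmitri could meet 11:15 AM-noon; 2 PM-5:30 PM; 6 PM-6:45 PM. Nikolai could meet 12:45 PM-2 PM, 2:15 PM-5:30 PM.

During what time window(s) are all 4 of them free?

none

Sofia ∩ Erik: 12:30-13:30.
Sofia ∩ Erik ∩ Dmitri: ∅.
Sofia ∩ Erik ∩ Dmitri ∩ Nikolai: ∅.
There is no time when everyone is free.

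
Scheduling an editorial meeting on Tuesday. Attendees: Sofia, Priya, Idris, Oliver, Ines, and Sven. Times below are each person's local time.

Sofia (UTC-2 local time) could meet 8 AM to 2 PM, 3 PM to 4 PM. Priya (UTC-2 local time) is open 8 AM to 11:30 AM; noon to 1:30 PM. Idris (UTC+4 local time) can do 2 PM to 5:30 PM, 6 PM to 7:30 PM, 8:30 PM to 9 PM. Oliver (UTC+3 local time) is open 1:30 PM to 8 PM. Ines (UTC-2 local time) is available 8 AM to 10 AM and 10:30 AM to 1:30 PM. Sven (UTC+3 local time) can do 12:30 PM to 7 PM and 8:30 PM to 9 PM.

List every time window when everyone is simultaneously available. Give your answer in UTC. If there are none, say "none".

Sofia in UTC: 10:00-16:00, 17:00-18:00 (add 2h to convert from UTC-2).
Priya in UTC: 10:00-13:30, 14:00-15:30 (add 2h to convert from UTC-2).
Idris in UTC: 10:00-13:30, 14:00-15:30, 16:30-17:00 (subtract 4h to convert from UTC+4).
Oliver in UTC: 10:30-17:00 (subtract 3h to convert from UTC+3).
Ines in UTC: 10:00-12:00, 12:30-15:30 (add 2h to convert from UTC-2).
Sven in UTC: 09:30-16:00, 17:30-18:00 (subtract 3h to convert from UTC+3).
Sofia ∩ Priya: 10:00-13:30, 14:00-15:30.
Sofia ∩ Priya ∩ Idris: 10:00-13:30, 14:00-15:30.
Sofia ∩ Priya ∩ Idris ∩ Oliver: 10:30-13:30, 14:00-15:30.
Sofia ∩ Priya ∩ Idris ∩ Oliver ∩ Ines: 10:30-12:00, 12:30-13:30, 14:00-15:30.
Sofia ∩ Priya ∩ Idris ∩ Oliver ∩ Ines ∩ Sven: 10:30-12:00, 12:30-13:30, 14:00-15:30.

10:30-12:00, 12:30-13:30, 14:00-15:30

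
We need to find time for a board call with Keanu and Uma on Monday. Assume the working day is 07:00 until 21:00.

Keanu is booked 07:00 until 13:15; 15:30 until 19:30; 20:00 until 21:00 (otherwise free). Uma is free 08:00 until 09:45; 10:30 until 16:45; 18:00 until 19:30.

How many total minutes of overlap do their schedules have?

135

Keanu free: 13:15-15:30, 19:30-20:00 (invert busy blocks within the working day).
Uma free: 08:00-09:45, 10:30-16:45, 18:00-19:30.
Keanu ∩ Uma: 13:15-15:30.
That's a single block of 135 minutes.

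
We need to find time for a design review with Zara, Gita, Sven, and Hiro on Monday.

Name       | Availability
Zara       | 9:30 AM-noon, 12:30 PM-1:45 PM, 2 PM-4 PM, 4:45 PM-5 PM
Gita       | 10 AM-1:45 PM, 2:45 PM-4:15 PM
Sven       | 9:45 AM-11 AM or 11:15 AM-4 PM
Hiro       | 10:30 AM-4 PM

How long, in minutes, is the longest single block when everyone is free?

Zara ∩ Gita: 10:00-12:00, 12:30-13:45, 14:45-16:00.
Zara ∩ Gita ∩ Sven: 10:00-11:00, 11:15-12:00, 12:30-13:45, 14:45-16:00.
Zara ∩ Gita ∩ Sven ∩ Hiro: 10:30-11:00, 11:15-12:00, 12:30-13:45, 14:45-16:00.
The longest is 12:30-13:45 at 75 minutes.

75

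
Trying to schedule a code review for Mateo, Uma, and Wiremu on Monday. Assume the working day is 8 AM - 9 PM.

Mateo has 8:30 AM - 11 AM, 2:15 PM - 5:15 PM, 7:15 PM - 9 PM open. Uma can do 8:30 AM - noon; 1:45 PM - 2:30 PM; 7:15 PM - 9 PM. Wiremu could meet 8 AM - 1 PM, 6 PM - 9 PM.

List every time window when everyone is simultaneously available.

Mateo ∩ Uma: 08:30-11:00, 14:15-14:30, 19:15-21:00.
Mateo ∩ Uma ∩ Wiremu: 08:30-11:00, 19:15-21:00.

08:30-11:00, 19:15-21:00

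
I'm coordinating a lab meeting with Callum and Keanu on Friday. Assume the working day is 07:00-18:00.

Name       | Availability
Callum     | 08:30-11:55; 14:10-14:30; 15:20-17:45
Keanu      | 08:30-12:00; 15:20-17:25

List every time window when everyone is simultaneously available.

08:30-11:55, 15:20-17:25

Callum ∩ Keanu: 08:30-11:55, 15:20-17:25.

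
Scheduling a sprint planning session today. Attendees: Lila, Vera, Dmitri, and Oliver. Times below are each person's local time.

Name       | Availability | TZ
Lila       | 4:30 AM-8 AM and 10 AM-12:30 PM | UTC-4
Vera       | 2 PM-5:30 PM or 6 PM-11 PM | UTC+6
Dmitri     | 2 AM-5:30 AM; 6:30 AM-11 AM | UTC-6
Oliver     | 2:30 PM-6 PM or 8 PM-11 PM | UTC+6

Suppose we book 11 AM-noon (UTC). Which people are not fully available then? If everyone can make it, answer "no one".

Dmitri, Vera

Lila in UTC: 08:30-12:00, 14:00-16:30 (add 4h to convert from UTC-4).
Vera in UTC: 08:00-11:30, 12:00-17:00 (subtract 6h to convert from UTC+6).
Dmitri in UTC: 08:00-11:30, 12:30-17:00 (add 6h to convert from UTC-6).
Oliver in UTC: 08:30-12:00, 14:00-17:00 (subtract 6h to convert from UTC+6).
Lila: free for 11:00-12:00. Vera: not fully free for 11:00-12:00. Dmitri: not fully free for 11:00-12:00. Oliver: free for 11:00-12:00.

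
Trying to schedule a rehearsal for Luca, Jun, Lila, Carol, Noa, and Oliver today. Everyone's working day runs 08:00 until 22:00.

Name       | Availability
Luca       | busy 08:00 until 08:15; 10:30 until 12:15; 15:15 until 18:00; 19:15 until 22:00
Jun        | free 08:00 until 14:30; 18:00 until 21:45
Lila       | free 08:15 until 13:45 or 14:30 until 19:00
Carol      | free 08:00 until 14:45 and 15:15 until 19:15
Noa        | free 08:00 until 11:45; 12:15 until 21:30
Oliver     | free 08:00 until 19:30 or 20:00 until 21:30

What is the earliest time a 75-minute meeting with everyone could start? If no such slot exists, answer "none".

Luca free: 08:15-10:30, 12:15-15:15, 18:00-19:15 (invert busy blocks within the working day).
Jun free: 08:00-14:30, 18:00-21:45.
Lila free: 08:15-13:45, 14:30-19:00.
Carol free: 08:00-14:45, 15:15-19:15.
Noa free: 08:00-11:45, 12:15-21:30.
Oliver free: 08:00-19:30, 20:00-21:30.
Luca ∩ Jun: 08:15-10:30, 12:15-14:30, 18:00-19:15.
Luca ∩ Jun ∩ Lila: 08:15-10:30, 12:15-13:45, 18:00-19:00.
Luca ∩ Jun ∩ Lila ∩ Carol: 08:15-10:30, 12:15-13:45, 18:00-19:00.
Luca ∩ Jun ∩ Lila ∩ Carol ∩ Noa: 08:15-10:30, 12:15-13:45, 18:00-19:00.
Luca ∩ Jun ∩ Lila ∩ Carol ∩ Noa ∩ Oliver: 08:15-10:30, 12:15-13:45, 18:00-19:00.
The first common window of at least 75 minutes is 08:15-10:30, so the earliest start is 08:15.

08:15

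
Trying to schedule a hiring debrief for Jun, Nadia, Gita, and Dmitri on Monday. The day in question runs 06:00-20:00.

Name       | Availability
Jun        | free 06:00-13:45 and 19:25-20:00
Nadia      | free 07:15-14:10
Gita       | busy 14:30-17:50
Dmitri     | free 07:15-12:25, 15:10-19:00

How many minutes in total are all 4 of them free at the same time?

Jun free: 06:00-13:45, 19:25-20:00.
Nadia free: 07:15-14:10.
Gita free: 06:00-14:30, 17:50-20:00 (invert busy blocks within the working day).
Dmitri free: 07:15-12:25, 15:10-19:00.
Jun ∩ Nadia: 07:15-13:45.
Jun ∩ Nadia ∩ Gita: 07:15-13:45.
Jun ∩ Nadia ∩ Gita ∩ Dmitri: 07:15-12:25.
That's a single block of 310 minutes.

310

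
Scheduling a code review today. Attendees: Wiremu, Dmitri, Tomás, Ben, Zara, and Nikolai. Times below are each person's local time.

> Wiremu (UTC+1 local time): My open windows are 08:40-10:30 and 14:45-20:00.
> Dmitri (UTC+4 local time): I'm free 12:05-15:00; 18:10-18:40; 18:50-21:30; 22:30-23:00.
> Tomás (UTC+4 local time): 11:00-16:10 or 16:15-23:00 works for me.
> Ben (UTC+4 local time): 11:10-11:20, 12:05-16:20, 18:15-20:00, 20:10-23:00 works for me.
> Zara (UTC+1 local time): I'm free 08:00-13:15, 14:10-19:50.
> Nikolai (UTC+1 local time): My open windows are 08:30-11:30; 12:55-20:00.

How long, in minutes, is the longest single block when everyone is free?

85

Wiremu in UTC: 07:40-09:30, 13:45-19:00 (subtract 1h to convert from UTC+1).
Dmitri in UTC: 08:05-11:00, 14:10-14:40, 14:50-17:30, 18:30-19:00 (subtract 4h to convert from UTC+4).
Tomás in UTC: 07:00-12:10, 12:15-19:00 (subtract 4h to convert from UTC+4).
Ben in UTC: 07:10-07:20, 08:05-12:20, 14:15-16:00, 16:10-19:00 (subtract 4h to convert from UTC+4).
Zara in UTC: 07:00-12:15, 13:10-18:50 (subtract 1h to convert from UTC+1).
Nikolai in UTC: 07:30-10:30, 11:55-19:00 (subtract 1h to convert from UTC+1).
Wiremu ∩ Dmitri: 08:05-09:30, 14:10-14:40, 14:50-17:30, 18:30-19:00.
Wiremu ∩ Dmitri ∩ Tomás: 08:05-09:30, 14:10-14:40, 14:50-17:30, 18:30-19:00.
Wiremu ∩ Dmitri ∩ Tomás ∩ Ben: 08:05-09:30, 14:15-14:40, 14:50-16:00, 16:10-17:30, 18:30-19:00.
Wiremu ∩ Dmitri ∩ Tomás ∩ Ben ∩ Zara: 08:05-09:30, 14:15-14:40, 14:50-16:00, 16:10-17:30, 18:30-18:50.
Wiremu ∩ Dmitri ∩ Tomás ∩ Ben ∩ Zara ∩ Nikolai: 08:05-09:30, 14:15-14:40, 14:50-16:00, 16:10-17:30, 18:30-18:50.
Those are the intersection windows.
The longest is 08:05-09:30 at 85 minutes.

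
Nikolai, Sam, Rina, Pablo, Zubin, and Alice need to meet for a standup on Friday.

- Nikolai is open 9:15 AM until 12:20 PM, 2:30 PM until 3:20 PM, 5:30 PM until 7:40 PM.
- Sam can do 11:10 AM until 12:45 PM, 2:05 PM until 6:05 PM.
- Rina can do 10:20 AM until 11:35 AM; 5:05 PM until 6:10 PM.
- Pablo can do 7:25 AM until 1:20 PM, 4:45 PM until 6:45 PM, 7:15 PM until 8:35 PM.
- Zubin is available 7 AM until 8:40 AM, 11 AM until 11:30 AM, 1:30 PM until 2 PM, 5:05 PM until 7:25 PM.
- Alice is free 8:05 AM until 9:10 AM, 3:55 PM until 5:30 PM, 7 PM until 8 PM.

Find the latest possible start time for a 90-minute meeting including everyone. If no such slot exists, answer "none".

none

Nikolai ∩ Sam: 11:10-12:20, 14:30-15:20, 17:30-18:05.
Nikolai ∩ Sam ∩ Rina: 11:10-11:35, 17:30-18:05.
Nikolai ∩ Sam ∩ Rina ∩ Pablo: 11:10-11:35, 17:30-18:05.
Nikolai ∩ Sam ∩ Rina ∩ Pablo ∩ Zubin: 11:10-11:30, 17:30-18:05.
Nikolai ∩ Sam ∩ Rina ∩ Pablo ∩ Zubin ∩ Alice: ∅.
There is no time when everyone is free.
No common window is at least 90 minutes long.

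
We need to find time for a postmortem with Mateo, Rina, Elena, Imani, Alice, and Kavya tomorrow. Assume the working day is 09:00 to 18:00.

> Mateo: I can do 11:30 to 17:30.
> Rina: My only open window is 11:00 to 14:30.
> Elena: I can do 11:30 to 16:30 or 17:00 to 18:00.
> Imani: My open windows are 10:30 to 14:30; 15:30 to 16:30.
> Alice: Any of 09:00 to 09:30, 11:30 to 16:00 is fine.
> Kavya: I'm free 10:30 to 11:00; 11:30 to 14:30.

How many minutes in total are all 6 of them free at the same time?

Mateo ∩ Rina: 11:30-14:30.
Mateo ∩ Rina ∩ Elena: 11:30-14:30.
Mateo ∩ Rina ∩ Elena ∩ Imani: 11:30-14:30.
Mateo ∩ Rina ∩ Elena ∩ Imani ∩ Alice: 11:30-14:30.
Mateo ∩ Rina ∩ Elena ∩ Imani ∩ Alice ∩ Kavya: 11:30-14:30.
So the common availability across everyone is 11:30-14:30.
That's a single block of 180 minutes.

180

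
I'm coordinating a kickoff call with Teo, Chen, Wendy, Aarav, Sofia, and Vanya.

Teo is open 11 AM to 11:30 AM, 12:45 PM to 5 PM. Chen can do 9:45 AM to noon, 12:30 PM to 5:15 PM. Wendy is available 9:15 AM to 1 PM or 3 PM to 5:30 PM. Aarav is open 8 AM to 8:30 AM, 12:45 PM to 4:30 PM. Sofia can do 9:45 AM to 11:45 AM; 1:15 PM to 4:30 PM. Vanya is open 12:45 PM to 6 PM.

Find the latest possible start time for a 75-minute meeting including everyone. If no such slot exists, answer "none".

15:15

Teo ∩ Chen: 11:00-11:30, 12:45-17:00.
Teo ∩ Chen ∩ Wendy: 11:00-11:30, 12:45-13:00, 15:00-17:00.
Teo ∩ Chen ∩ Wendy ∩ Aarav: 12:45-13:00, 15:00-16:30.
Teo ∩ Chen ∩ Wendy ∩ Aarav ∩ Sofia: 15:00-16:30.
Teo ∩ Chen ∩ Wendy ∩ Aarav ∩ Sofia ∩ Vanya: 15:00-16:30.
So the common availability across everyone is 15:00-16:30.
The last common window of at least 75 minutes is 15:00-16:30; a 75-minute meeting can start as late as 15:15 and still end by 16:30.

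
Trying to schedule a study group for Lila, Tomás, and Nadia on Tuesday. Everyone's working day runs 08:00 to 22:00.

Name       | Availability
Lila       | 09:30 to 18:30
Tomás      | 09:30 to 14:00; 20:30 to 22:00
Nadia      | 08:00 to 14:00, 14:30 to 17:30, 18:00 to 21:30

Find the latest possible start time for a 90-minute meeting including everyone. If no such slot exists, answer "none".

Lila ∩ Tomás: 09:30-14:00.
Lila ∩ Tomás ∩ Nadia: 09:30-14:00.
The last common window of at least 90 minutes is 09:30-14:00; a 90-minute meeting can start as late as 12:30 and still end by 14:00.

12:30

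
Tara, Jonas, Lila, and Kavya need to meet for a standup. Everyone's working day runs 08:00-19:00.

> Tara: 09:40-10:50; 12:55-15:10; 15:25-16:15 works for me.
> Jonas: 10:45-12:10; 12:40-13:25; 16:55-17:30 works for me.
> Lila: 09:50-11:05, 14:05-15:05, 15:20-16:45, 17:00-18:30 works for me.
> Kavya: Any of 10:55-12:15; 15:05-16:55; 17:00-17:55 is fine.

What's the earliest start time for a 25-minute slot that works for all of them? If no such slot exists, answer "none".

Tara ∩ Jonas: 10:45-10:50, 12:55-13:25.
Tara ∩ Jonas ∩ Lila: 10:45-10:50.
Tara ∩ Jonas ∩ Lila ∩ Kavya: ∅.
There is no time when everyone is free.
No common window is at least 25 minutes long.

none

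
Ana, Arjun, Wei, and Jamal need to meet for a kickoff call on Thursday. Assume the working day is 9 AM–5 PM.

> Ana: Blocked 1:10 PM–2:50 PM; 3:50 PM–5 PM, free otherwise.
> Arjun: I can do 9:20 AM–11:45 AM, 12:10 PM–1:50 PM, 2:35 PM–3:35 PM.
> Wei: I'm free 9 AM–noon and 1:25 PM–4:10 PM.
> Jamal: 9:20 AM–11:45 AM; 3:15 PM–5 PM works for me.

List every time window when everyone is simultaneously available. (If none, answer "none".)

09:20-11:45, 15:15-15:35

Ana free: 09:00-13:10, 14:50-15:50 (invert busy blocks within the working day).
Arjun free: 09:20-11:45, 12:10-13:50, 14:35-15:35.
Wei free: 09:00-12:00, 13:25-16:10.
Jamal free: 09:20-11:45, 15:15-17:00.
Ana ∩ Arjun: 09:20-11:45, 12:10-13:10, 14:50-15:35.
Ana ∩ Arjun ∩ Wei: 09:20-11:45, 14:50-15:35.
Ana ∩ Arjun ∩ Wei ∩ Jamal: 09:20-11:45, 15:15-15:35.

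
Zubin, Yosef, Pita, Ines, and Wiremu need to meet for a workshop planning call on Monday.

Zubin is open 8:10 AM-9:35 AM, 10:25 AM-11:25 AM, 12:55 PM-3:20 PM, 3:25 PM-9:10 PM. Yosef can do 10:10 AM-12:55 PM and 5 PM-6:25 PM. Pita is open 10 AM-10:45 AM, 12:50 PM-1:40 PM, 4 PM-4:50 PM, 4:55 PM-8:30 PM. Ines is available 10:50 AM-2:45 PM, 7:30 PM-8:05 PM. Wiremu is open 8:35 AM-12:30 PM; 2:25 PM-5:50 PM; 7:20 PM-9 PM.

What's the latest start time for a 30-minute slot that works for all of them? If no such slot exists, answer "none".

none

Zubin ∩ Yosef: 10:25-11:25, 17:00-18:25.
Zubin ∩ Yosef ∩ Pita: 10:25-10:45, 17:00-18:25.
Zubin ∩ Yosef ∩ Pita ∩ Ines: ∅.
Zubin ∩ Yosef ∩ Pita ∩ Ines ∩ Wiremu: ∅.
There is no time when everyone is free.
No common window is at least 30 minutes long.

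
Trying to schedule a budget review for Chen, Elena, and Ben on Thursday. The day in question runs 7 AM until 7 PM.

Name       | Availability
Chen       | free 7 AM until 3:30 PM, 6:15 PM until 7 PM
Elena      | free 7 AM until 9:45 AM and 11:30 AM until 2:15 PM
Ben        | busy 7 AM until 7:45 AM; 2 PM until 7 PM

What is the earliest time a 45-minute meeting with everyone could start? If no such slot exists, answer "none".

07:45

Chen free: 07:00-15:30, 18:15-19:00.
Elena free: 07:00-09:45, 11:30-14:15.
Ben free: 07:45-14:00 (invert busy blocks within the working day).
Chen ∩ Elena: 07:00-09:45, 11:30-14:15.
Chen ∩ Elena ∩ Ben: 07:45-09:45, 11:30-14:00.
The first common window of at least 45 minutes is 07:45-09:45, so the earliest start is 07:45.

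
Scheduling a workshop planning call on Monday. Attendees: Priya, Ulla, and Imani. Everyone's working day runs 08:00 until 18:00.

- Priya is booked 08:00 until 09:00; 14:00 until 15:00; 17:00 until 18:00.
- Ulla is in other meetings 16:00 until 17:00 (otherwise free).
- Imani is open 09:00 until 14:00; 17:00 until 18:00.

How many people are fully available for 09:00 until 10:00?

3

Priya free: 09:00-14:00, 15:00-17:00 (invert busy blocks within the working day).
Ulla free: 08:00-16:00, 17:00-18:00 (invert busy blocks within the working day).
Imani free: 09:00-14:00, 17:00-18:00.
Priya, Ulla, and Imani can make the full 09:00-10:00 slot — that's 3.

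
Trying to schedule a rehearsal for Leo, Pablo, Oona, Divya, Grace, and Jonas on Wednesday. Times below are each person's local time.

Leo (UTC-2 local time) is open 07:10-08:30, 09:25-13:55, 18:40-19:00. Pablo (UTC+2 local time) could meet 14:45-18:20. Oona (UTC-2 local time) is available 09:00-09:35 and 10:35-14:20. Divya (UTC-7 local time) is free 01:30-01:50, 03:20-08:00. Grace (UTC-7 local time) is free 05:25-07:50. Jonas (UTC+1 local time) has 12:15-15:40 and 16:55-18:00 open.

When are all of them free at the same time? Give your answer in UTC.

12:45-14:40

Leo in UTC: 09:10-10:30, 11:25-15:55, 20:40-21:00 (add 2h to convert from UTC-2).
Pablo in UTC: 12:45-16:20 (subtract 2h to convert from UTC+2).
Oona in UTC: 11:00-11:35, 12:35-16:20 (add 2h to convert from UTC-2).
Divya in UTC: 08:30-08:50, 10:20-15:00 (add 7h to convert from UTC-7).
Grace in UTC: 12:25-14:50 (add 7h to convert from UTC-7).
Jonas in UTC: 11:15-14:40, 15:55-17:00 (subtract 1h to convert from UTC+1).
Leo ∩ Pablo: 12:45-15:55.
Leo ∩ Pablo ∩ Oona: 12:45-15:55.
Leo ∩ Pablo ∩ Oona ∩ Divya: 12:45-15:00.
Leo ∩ Pablo ∩ Oona ∩ Divya ∩ Grace: 12:45-14:50.
Leo ∩ Pablo ∩ Oona ∩ Divya ∩ Grace ∩ Jonas: 12:45-14:40.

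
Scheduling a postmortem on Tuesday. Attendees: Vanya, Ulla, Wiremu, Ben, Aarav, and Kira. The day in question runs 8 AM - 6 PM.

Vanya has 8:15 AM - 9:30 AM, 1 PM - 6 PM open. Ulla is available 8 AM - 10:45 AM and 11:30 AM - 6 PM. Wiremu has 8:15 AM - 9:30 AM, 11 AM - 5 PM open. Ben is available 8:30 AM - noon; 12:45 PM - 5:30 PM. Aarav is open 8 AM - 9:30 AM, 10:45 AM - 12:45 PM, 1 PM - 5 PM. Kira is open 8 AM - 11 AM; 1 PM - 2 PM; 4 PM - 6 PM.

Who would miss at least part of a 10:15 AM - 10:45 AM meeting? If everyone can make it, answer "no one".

Vanya: not fully free for 10:15-10:45. Ulla: free for 10:15-10:45. Wiremu: not fully free for 10:15-10:45. Ben: free for 10:15-10:45. Aarav: not fully free for 10:15-10:45. Kira: free for 10:15-10:45.

Aarav, Vanya, Wiremu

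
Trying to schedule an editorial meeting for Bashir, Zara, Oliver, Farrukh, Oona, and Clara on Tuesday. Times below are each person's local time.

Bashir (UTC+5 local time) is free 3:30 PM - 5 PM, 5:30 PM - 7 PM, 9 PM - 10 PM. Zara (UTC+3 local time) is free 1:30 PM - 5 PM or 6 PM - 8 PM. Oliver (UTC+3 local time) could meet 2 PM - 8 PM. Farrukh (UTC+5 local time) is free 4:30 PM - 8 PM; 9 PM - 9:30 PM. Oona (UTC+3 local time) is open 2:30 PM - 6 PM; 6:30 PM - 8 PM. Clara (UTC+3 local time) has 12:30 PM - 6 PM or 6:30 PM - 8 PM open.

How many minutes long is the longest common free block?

Bashir in UTC: 10:30-12:00, 12:30-14:00, 16:00-17:00 (subtract 5h to convert from UTC+5).
Zara in UTC: 10:30-14:00, 15:00-17:00 (subtract 3h to convert from UTC+3).
Oliver in UTC: 11:00-17:00 (subtract 3h to convert from UTC+3).
Farrukh in UTC: 11:30-15:00, 16:00-16:30 (subtract 5h to convert from UTC+5).
Oona in UTC: 11:30-15:00, 15:30-17:00 (subtract 3h to convert from UTC+3).
Clara in UTC: 09:30-15:00, 15:30-17:00 (subtract 3h to convert from UTC+3).
Bashir ∩ Zara: 10:30-12:00, 12:30-14:00, 16:00-17:00.
Bashir ∩ Zara ∩ Oliver: 11:00-12:00, 12:30-14:00, 16:00-17:00.
Bashir ∩ Zara ∩ Oliver ∩ Farrukh: 11:30-12:00, 12:30-14:00, 16:00-16:30.
Bashir ∩ Zara ∩ Oliver ∩ Farrukh ∩ Oona: 11:30-12:00, 12:30-14:00, 16:00-16:30.
Bashir ∩ Zara ∩ Oliver ∩ Farrukh ∩ Oona ∩ Clara: 11:30-12:00, 12:30-14:00, 16:00-16:30.
The longest is 12:30-14:00 at 90 minutes.

90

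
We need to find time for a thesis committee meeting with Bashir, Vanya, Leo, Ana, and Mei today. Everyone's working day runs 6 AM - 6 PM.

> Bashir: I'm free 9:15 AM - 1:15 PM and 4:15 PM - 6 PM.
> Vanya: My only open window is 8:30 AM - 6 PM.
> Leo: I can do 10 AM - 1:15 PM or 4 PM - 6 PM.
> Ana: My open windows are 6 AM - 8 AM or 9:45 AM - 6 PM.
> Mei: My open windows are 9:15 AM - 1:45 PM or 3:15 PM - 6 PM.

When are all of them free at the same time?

10:00-13:15, 16:15-18:00

Bashir ∩ Vanya: 09:15-13:15, 16:15-18:00.
Bashir ∩ Vanya ∩ Leo: 10:00-13:15, 16:15-18:00.
Bashir ∩ Vanya ∩ Leo ∩ Ana: 10:00-13:15, 16:15-18:00.
Bashir ∩ Vanya ∩ Leo ∩ Ana ∩ Mei: 10:00-13:15, 16:15-18:00.
So the common availability across everyone is 10:00-13:15, 16:15-18:00.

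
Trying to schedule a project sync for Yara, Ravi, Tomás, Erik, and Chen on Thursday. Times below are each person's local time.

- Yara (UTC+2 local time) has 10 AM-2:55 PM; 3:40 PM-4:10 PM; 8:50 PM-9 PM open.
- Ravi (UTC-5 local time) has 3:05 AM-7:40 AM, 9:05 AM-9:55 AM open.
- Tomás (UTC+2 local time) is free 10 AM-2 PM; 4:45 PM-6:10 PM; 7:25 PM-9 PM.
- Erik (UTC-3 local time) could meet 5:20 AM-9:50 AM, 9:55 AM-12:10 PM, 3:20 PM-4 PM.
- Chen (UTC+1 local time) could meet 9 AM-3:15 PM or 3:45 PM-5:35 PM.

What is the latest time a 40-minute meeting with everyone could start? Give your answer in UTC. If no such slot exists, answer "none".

11:20

Yara in UTC: 08:00-12:55, 13:40-14:10, 18:50-19:00 (subtract 2h to convert from UTC+2).
Ravi in UTC: 08:05-12:40, 14:05-14:55 (add 5h to convert from UTC-5).
Tomás in UTC: 08:00-12:00, 14:45-16:10, 17:25-19:00 (subtract 2h to convert from UTC+2).
Erik in UTC: 08:20-12:50, 12:55-15:10, 18:20-19:00 (add 3h to convert from UTC-3).
Chen in UTC: 08:00-14:15, 14:45-16:35 (subtract 1h to convert from UTC+1).
Yara ∩ Ravi: 08:05-12:40, 14:05-14:10.
Yara ∩ Ravi ∩ Tomás: 08:05-12:00.
Yara ∩ Ravi ∩ Tomás ∩ Erik: 08:20-12:00.
Yara ∩ Ravi ∩ Tomás ∩ Erik ∩ Chen: 08:20-12:00.
The last common window of at least 40 minutes is 08:20-12:00; a 40-minute meeting can start as late as 11:20 and still end by 12:00.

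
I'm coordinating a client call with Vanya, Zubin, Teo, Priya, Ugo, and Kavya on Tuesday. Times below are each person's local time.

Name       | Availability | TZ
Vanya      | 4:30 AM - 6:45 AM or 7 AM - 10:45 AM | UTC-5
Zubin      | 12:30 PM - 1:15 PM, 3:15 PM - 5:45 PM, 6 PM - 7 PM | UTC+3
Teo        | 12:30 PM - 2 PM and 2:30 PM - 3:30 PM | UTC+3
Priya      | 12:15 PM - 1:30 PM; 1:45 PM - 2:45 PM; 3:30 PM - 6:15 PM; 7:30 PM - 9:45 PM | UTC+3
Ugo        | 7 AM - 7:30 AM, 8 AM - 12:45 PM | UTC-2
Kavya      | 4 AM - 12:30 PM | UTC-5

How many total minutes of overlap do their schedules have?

15

Vanya in UTC: 09:30-11:45, 12:00-15:45 (add 5h to convert from UTC-5).
Zubin in UTC: 09:30-10:15, 12:15-14:45, 15:00-16:00 (subtract 3h to convert from UTC+3).
Teo in UTC: 09:30-11:00, 11:30-12:30 (subtract 3h to convert from UTC+3).
Priya in UTC: 09:15-10:30, 10:45-11:45, 12:30-15:15, 16:30-18:45 (subtract 3h to convert from UTC+3).
Ugo in UTC: 09:00-09:30, 10:00-14:45 (add 2h to convert from UTC-2).
Kavya in UTC: 09:00-17:30 (add 5h to convert from UTC-5).
Vanya ∩ Zubin: 09:30-10:15, 12:15-14:45, 15:00-15:45.
Vanya ∩ Zubin ∩ Teo: 09:30-10:15, 12:15-12:30.
Vanya ∩ Zubin ∩ Teo ∩ Priya: 09:30-10:15.
Vanya ∩ Zubin ∩ Teo ∩ Priya ∩ Ugo: 10:00-10:15.
Vanya ∩ Zubin ∩ Teo ∩ Priya ∩ Ugo ∩ Kavya: 10:00-10:15.
So the common availability across everyone is 10:00-10:15.
That's a single block of 15 minutes.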